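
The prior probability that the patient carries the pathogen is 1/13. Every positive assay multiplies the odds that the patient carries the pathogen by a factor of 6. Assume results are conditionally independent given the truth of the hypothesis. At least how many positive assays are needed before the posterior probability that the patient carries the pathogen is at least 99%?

Prior odds = (1/13)/(12/13) = 1/12.
Likelihood ratio per positive assay = 6.
Target posterior odds = 0.99/0.01 = 99.
Require 6ⁿ ≥ 99 ÷ (1/12) = 1188.
6³ = 216 falls short of 1188 but 6⁴ = 1296 reaches it, so n = 4.

4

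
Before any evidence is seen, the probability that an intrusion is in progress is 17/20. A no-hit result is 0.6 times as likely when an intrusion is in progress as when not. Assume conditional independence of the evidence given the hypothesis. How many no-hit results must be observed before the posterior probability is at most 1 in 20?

Prior odds: 0.85 ÷ 0.15 = 17/3.
Likelihood ratio per no-hit result = 0.6.
Target odds: 0.05 ÷ 0.95 = 1/19.
Require 0.6ⁿ ≤ 1/19 ÷ (17/3) = 3/323.
0.6⁹ = 19683/1953125 is still above 3/323 but 0.6¹⁰ = 59049/9765625 is at or below it, so n = 10.

10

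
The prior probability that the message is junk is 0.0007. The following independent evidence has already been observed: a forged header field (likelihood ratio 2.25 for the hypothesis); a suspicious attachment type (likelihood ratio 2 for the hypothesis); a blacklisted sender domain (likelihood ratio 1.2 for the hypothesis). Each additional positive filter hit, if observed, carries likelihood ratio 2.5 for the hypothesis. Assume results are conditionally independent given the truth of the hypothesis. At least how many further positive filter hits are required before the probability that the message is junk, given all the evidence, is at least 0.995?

Prior odds = 0.0007/0.9993 = 7/9993.
Combined Bayes factor of the evidence already in hand = 2.25 × 2 × 1.2 = 5.4.
Odds after that evidence = (7/9993) × 5.4 = 63/16655.
Target odds = 0.995/0.005 = 199.
Need 2.5ⁿ ≥ 199 ÷ (63/16655) = 3314345/63.
2.5¹¹ = 48828125/2048 falls short of 3314345/63 but 2.5¹² = 244140625/4096 reaches it, so n = 12.

12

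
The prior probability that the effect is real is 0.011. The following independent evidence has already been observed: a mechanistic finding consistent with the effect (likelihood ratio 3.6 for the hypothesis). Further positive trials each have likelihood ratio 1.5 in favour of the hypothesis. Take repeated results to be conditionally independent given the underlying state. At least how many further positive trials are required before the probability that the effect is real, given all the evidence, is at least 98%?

18

Prior odds = 0.011/0.989 = 11/989.
Bayes factor of the evidence already in hand = 3.6.
Odds after that evidence = (11/989) × 3.6 = 198/4945.
Target odds = 0.98/0.02 = 49.
Need 1.5ⁿ ≥ 49 ÷ (198/4945) = 242305/198.
1.5¹⁷ = 129140163/131072 falls short of 242305/198 but 1.5¹⁸ = 387420489/262144 reaches it, so n = 18.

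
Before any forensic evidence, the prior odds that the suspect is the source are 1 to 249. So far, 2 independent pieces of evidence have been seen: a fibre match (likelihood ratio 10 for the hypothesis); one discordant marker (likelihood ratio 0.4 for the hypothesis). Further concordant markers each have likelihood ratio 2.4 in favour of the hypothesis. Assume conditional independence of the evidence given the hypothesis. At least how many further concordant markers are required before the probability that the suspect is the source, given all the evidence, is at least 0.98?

Prior odds = 1/249.
Combined Bayes factor of the evidence already in hand = 10 × 0.4 = 4.
Odds after that evidence = (1/249) × 4 = 4/249.
Target odds = 0.98/0.02 = 49.
Need 2.4ⁿ ≥ 49 ÷ (4/249) = 3050.25.
2.4⁹ ≈2641.81 falls short of 3050.25 but 2.4¹⁰ ≈6340.34 reaches it, so n = 10.

10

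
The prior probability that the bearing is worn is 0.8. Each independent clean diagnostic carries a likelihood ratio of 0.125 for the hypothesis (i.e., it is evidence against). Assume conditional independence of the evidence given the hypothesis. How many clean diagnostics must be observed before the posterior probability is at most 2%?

Prior odds = 0.8/0.2 = 4.
Likelihood ratio per clean diagnostic = 0.125.
Target odds: 0.02 ÷ 0.98 = 1/49.
Require 0.125ⁿ ≤ 1/49 ÷ 4 = 1/196.
0.125² = 0.015625 is still above 1/196 but 0.125³ = 0.001953125 is at or below it, so n = 3.

3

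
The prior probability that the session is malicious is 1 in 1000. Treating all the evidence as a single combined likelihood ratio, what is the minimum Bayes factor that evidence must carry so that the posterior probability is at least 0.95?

Prior odds = 0.001/0.999 = 1/999.
Target odds = 0.95/0.05 = 19.
Required Bayes factor = 19 ÷ (1/999) = 18981.

18981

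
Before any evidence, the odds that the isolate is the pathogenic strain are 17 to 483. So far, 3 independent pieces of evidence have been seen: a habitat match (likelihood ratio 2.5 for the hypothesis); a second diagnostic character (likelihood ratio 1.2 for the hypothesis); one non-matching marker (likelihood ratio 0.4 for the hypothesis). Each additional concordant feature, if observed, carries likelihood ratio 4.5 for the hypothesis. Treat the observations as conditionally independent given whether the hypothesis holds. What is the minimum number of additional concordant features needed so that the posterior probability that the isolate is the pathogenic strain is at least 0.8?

4

Prior odds = 17/483.
Combined Bayes factor of the evidence already in hand = 2.5 × 1.2 × 0.4 = 1.2.
Odds after that evidence = (17/483) × 1.2 = 34/805.
Target odds = 0.8/0.2 = 4.
Need 4.5ⁿ ≥ 4 ÷ (34/805) = 1610/17.
4.5³ = 91.125 falls short of 1610/17 but 4.5⁴ = 410.0625 reaches it, so n = 4.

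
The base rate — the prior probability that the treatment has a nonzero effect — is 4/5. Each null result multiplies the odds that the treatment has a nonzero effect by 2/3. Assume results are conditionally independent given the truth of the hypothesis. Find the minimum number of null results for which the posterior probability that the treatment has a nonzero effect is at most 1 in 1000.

21

Prior odds: 0.8 ÷ 0.2 = 4.
Likelihood ratio per null result = 2/3.
Target posterior odds = 0.001/0.999 = 1/999.
Need 4 × (2/3)ⁿ ≤ 1/999, i.e. (2/3)ⁿ ≤ 1/3996.
(2/3)²⁰ ≈0.000300729 is still above 1/3996 but (2/3)²¹ ≈0.000200486 is at or below it, so n = 21.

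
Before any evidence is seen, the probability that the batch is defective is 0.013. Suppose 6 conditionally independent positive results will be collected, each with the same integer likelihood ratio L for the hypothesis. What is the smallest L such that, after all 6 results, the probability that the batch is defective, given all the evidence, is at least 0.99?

5

Prior odds = 0.013/0.987 = 13/987.
Target odds = 0.99/0.01 = 99.
Need L⁶ ≥ 99 ÷ (13/987) = 97713/13.
4⁶ = 4096 < 97713/13 ≤ 15625 = 5⁶, so L = 5.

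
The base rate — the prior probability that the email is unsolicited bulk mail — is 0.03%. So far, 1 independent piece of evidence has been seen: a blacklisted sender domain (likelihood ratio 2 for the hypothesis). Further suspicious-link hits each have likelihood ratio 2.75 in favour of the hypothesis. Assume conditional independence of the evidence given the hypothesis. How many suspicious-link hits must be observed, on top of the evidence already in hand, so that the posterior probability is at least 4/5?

9

Prior odds = 0.0003/0.9997 = 3/9997.
Bayes factor of the evidence already in hand = 2.
Odds after that evidence = (3/9997) × 2 = 6/9997.
Target odds = 0.8/0.2 = 4.
Need 2.75ⁿ ≥ 4 ÷ (6/9997) = 19994/3.
2.75⁸ = 214358881/65536 falls short of 19994/3 but 2.75⁹ ≈8994.86 reaches it, so n = 9.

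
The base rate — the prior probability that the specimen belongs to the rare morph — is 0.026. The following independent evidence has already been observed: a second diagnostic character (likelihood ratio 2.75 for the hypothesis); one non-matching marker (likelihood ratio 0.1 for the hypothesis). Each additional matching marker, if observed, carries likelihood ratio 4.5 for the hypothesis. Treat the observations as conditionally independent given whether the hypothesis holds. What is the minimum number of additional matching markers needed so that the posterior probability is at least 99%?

Prior odds = 0.026/0.974 = 13/487.
Combined Bayes factor of the evidence already in hand = 2.75 × 0.1 = 0.275.
Odds after that evidence = (13/487) × 0.275 = 143/19480.
Target odds = 0.99/0.01 = 99.
Need 4.5ⁿ ≥ 99 ÷ (143/19480) = 175320/13.
4.5⁶ = 8303.765625 falls short of 175320/13 but 4.5⁷ = 4782969/128 reaches it, so n = 7.

7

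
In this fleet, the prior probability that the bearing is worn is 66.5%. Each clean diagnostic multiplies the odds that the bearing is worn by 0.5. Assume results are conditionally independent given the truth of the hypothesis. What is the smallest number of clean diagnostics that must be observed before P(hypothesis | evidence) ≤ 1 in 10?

5

Prior odds: 0.665 ÷ 0.335 = 133/67.
Likelihood ratio per clean diagnostic = 0.5.
Target odds: 0.1 ÷ 0.9 = 1/9.
Require 0.5ⁿ ≤ 1/9 ÷ (133/67) = 67/1197.
0.5⁴ = 0.0625 is still above 67/1197 but 0.5⁵ = 0.03125 is at or below it, so n = 5.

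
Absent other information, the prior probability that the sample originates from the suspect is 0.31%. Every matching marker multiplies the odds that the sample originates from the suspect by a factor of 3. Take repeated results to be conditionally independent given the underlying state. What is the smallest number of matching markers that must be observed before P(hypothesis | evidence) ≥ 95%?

Prior odds = 0.0031/0.9969 = 31/9969.
Likelihood ratio per matching marker = 3.
Target posterior odds = 0.95/0.05 = 19.
Need (31/9969) × 3ⁿ ≥ 19, i.e. 3ⁿ ≥ 189411/31.
3⁷ = 2187 falls short of 189411/31 but 3⁸ = 6561 reaches it, so n = 8.

8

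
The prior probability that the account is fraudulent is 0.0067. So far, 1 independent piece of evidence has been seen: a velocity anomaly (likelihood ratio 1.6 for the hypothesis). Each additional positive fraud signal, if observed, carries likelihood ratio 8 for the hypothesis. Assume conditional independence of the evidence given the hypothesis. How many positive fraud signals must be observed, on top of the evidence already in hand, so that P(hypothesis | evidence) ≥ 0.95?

4

Prior odds = 0.0067/0.9933 = 67/9933.
Bayes factor of the evidence already in hand = 1.6.
Odds after that evidence = (67/9933) × 1.6 = 536/49665.
Target odds = 0.95/0.05 = 19.
Need 8ⁿ ≥ 19 ÷ (536/49665) = 943635/536.
8³ = 512 falls short of 943635/536 but 8⁴ = 4096 reaches it, so n = 4.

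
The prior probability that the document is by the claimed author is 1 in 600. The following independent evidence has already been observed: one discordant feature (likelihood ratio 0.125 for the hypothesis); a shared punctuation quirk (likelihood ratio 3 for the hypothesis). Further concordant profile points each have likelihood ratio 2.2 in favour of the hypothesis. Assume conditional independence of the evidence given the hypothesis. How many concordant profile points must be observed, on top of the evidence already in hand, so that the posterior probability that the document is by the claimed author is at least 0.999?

Prior odds = (1/600)/(599/600) = 1/599.
Combined Bayes factor of the evidence already in hand = 0.125 × 3 = 0.375.
Odds after that evidence = (1/599) × 0.375 = 3/4792.
Target odds = 0.999/0.001 = 999.
Need 2.2ⁿ ≥ 999 ÷ (3/4792) = 1595736.
2.2¹⁸ ≈1.4575e+06 falls short of 1595736 but 2.2¹⁹ ≈3.2065e+06 reaches it, so n = 19.

19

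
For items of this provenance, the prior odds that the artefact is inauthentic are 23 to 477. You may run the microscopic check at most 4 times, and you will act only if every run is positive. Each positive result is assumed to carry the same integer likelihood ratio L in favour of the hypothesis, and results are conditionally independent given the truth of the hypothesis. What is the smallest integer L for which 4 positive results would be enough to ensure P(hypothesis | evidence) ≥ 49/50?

Prior odds = 23/477.
Target odds = 0.98/0.02 = 49.
Need L⁴ ≥ 49 ÷ (23/477) = 23373/23.
5⁴ = 625 < 23373/23 ≤ 1296 = 6⁴, so L = 6.

6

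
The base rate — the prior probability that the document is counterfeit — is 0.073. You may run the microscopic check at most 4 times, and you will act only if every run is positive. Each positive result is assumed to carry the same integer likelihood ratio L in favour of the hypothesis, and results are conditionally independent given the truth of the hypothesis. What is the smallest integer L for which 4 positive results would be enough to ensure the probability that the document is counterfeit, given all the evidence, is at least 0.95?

4

Prior odds = 0.073/0.927 = 73/927.
Target odds = 0.95/0.05 = 19.
Need L⁴ ≥ 19 ÷ (73/927) = 17613/73.
3⁴ = 81 < 17613/73 ≤ 256 = 4⁴, so L = 4.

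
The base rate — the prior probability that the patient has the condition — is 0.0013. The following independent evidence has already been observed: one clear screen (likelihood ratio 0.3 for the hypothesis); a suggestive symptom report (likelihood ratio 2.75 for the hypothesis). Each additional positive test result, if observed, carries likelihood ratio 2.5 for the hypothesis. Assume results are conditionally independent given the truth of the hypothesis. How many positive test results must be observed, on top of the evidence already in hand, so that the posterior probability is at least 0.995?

14

Prior odds = 0.0013/0.9987 = 13/9987.
Combined Bayes factor of the evidence already in hand = 0.3 × 2.75 = 0.825.
Odds after that evidence = (13/9987) × 0.825 = 143/133160.
Target odds = 0.995/0.005 = 199.
Need 2.5ⁿ ≥ 199 ÷ (143/133160) = 26498840/143.
2.5¹³ ≈149012 falls short of 26498840/143 but 2.5¹⁴ ≈372529 reaches it, so n = 14.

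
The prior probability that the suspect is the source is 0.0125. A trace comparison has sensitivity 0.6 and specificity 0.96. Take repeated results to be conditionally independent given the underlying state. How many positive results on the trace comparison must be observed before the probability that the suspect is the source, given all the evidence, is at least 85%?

3

Prior odds = 0.0125/0.9875 = 1/79.
False-positive rate = 1 − 0.96 = 0.04; likelihood ratio of a positive = 0.6/0.04 = 15.
Target posterior odds = 0.85/0.15 = 17/3.
Need (1/79) × 15ⁿ ≥ 17/3, i.e. 15ⁿ ≥ 1343/3.
15² = 225 falls short of 1343/3 but 15³ = 3375 reaches it, so n = 3.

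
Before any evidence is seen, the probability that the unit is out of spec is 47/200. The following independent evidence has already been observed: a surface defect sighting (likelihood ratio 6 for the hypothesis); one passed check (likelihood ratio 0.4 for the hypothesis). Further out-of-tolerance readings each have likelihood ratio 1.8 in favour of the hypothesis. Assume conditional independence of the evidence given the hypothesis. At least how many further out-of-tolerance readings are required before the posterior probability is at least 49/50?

8

Prior odds = 0.235/0.765 = 47/153.
Combined Bayes factor of the evidence already in hand = 6 × 0.4 = 2.4.
Odds after that evidence = (47/153) × 2.4 = 188/255.
Target odds = 0.98/0.02 = 49.
Need 1.8ⁿ ≥ 49 ÷ (188/255) = 12495/188.
1.8⁷ = 4782969/78125 falls short of 12495/188 but 1.8⁸ = 43046721/390625 reaches it, so n = 8.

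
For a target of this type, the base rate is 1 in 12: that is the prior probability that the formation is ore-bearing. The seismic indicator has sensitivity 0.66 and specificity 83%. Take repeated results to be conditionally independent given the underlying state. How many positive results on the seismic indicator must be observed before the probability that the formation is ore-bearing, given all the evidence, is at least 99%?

Prior odds: (1/12) ÷ (11/12) = 1/11.
False-positive rate = 1 − 0.83 = 0.17; likelihood ratio of a positive = 0.66/0.17 = 66/17.
Target posterior odds = 0.99/0.01 = 99.
Require (66/17)ⁿ ≥ 99 ÷ (1/11) = 1089.
(66/17)⁵ ≈882.013 falls short of 1089 but (66/17)⁶ ≈3424.29 reaches it, so n = 6.

6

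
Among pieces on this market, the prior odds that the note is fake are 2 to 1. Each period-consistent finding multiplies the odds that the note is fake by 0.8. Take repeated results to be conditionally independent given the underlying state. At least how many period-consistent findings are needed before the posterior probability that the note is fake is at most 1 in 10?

13

Prior odds = 2.
Likelihood ratio per period-consistent finding = 0.8.
Target odds: 0.1 ÷ 0.9 = 1/9.
Need 2 × 0.8ⁿ ≤ 1/9, i.e. 0.8ⁿ ≤ 1/18.
0.8¹² = 16777216/244140625 is still above 1/18 but 0.8¹³ ≈0.0549756 is at or below it, so n = 13.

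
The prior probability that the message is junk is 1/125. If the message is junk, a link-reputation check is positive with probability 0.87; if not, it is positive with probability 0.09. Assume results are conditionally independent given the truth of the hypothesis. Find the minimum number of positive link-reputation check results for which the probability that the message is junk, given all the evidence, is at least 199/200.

5

Prior odds: 0.008 ÷ 0.992 = 1/124.
Likelihood ratio of a positive = 0.87/0.09 = 29/3.
Target posterior odds = 0.995/0.005 = 199.
Need (1/124) × (29/3)ⁿ ≥ 199, i.e. (29/3)ⁿ ≥ 24676.
(29/3)⁴ = 707281/81 falls short of 24676 but (29/3)⁵ = 20511149/243 reaches it, so n = 5.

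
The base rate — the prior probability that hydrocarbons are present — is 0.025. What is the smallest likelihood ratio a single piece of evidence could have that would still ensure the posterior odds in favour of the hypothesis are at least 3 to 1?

Prior odds = 0.025/0.975 = 1/39.
Target odds = 3.
Required Bayes factor = 3 ÷ (1/39) = 117.

117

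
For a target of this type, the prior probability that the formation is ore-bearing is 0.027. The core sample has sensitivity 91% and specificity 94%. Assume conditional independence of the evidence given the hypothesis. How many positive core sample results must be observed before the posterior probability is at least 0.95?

3

Prior odds = 0.027/0.973 = 27/973.
False-positive rate = 1 − 0.94 = 0.06; likelihood ratio of a positive = 0.91/0.06 = 91/6.
Target posterior odds = 0.95/0.05 = 19.
Need (27/973) × (91/6)ⁿ ≥ 19, i.e. (91/6)ⁿ ≥ 18487/27.
(91/6)² = 8281/36 falls short of 18487/27 but (91/6)³ = 753571/216 reaches it, so n = 3.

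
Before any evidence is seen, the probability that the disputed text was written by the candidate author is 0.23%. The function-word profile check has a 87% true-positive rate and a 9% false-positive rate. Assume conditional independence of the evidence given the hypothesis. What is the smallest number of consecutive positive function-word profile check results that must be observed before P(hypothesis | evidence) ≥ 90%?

Prior odds = 0.0023/0.9977 = 23/9977.
Likelihood ratio of a positive result = 0.87/0.09 = 29/3.
Target odds: 0.9 ÷ 0.1 = 9.
Require (29/3)ⁿ ≥ 9 ÷ (23/9977) = 89793/23.
(29/3)³ = 24389/27 falls short of 89793/23 but (29/3)⁴ = 707281/81 reaches it, so n = 4.

4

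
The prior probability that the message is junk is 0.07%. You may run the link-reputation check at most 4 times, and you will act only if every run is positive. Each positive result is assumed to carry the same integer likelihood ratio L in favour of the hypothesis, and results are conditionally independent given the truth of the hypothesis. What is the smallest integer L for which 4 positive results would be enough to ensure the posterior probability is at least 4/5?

9

Prior odds = 0.0007/0.9993 = 7/9993.
Target odds = 0.8/0.2 = 4.
Need L⁴ ≥ 4 ÷ (7/9993) = 39972/7.
8⁴ = 4096 < 39972/7 ≤ 6561 = 9⁴, so L = 9.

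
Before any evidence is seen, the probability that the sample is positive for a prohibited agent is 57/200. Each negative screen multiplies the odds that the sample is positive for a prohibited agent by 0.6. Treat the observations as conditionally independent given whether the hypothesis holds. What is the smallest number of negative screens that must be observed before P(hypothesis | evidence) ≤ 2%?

6

Prior odds: 0.285 ÷ 0.715 = 57/143.
Likelihood ratio per negative screen = 0.6.
Target posterior odds = 0.02/0.98 = 1/49.
Need (57/143) × 0.6ⁿ ≤ 1/49, i.e. 0.6ⁿ ≤ 143/2793.
0.6⁵ = 0.07776 is still above 143/2793 but 0.6⁶ = 729/15625 is at or below it, so n = 6.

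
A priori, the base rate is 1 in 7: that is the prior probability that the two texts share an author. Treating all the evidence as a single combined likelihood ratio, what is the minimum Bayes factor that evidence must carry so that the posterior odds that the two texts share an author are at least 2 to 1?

12

Prior odds = (1/7)/(6/7) = 1/6.
Target odds = 2.
Required Bayes factor = 2 ÷ (1/6) = 12.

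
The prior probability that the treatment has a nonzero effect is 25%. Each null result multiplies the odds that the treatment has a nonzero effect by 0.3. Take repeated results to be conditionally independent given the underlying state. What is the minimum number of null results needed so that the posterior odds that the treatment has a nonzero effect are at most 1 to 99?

3

Prior odds: 0.25 ÷ 0.75 = 1/3.
Likelihood ratio per null result = 0.3.
Target odds = 1/99.
Need (1/3) × 0.3ⁿ ≤ 1/99, i.e. 0.3ⁿ ≤ 1/33.
0.3² = 0.09 is still above 1/33 but 0.3³ = 0.027 is at or below it, so n = 3.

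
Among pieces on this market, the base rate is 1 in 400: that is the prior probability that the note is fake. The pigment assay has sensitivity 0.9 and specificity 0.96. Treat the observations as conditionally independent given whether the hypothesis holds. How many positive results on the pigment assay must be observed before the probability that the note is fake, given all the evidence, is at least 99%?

Prior odds: 0.0025 ÷ 0.9975 = 1/399.
False-positive rate = 1 − 0.96 = 0.04; likelihood ratio of a positive = 0.9/0.04 = 22.5.
Target posterior odds = 0.99/0.01 = 99.
Require 22.5ⁿ ≥ 99 ÷ (1/399) = 39501.
22.5³ = 11390.625 falls short of 39501 but 22.5⁴ = 256289.0625 reaches it, so n = 4.

4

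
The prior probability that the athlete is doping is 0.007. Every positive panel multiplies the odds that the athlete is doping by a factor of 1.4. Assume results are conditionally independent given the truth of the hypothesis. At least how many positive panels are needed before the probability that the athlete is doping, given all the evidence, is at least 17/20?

20

Prior odds: 0.007 ÷ 0.993 = 7/993.
Likelihood ratio per positive panel = 1.4.
Target odds: 0.85 ÷ 0.15 = 17/3.
Need (7/993) × 1.4ⁿ ≥ 17/3, i.e. 1.4ⁿ ≥ 5627/7.
1.4¹⁹ ≈597.63 falls short of 5627/7 but 1.4²⁰ ≈836.683 reaches it, so n = 20.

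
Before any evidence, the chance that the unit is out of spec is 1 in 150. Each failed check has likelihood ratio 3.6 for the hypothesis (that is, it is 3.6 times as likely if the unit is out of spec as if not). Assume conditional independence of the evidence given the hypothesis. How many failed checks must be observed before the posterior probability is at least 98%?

7

Prior odds: (1/150) ÷ (149/150) = 1/149.
Likelihood ratio per failed check = 3.6.
Target odds: 0.98 ÷ 0.02 = 49.
Need (1/149) × 3.6ⁿ ≥ 49, i.e. 3.6ⁿ ≥ 7301.
3.6⁶ = 34012224/15625 falls short of 7301 but 3.6⁷ = 612220032/78125 reaches it, so n = 7.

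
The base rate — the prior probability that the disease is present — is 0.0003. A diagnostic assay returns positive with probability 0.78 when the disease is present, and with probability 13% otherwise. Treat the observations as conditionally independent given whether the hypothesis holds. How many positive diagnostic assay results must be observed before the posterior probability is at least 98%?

Prior odds = 0.0003/0.9997 = 3/9997.
Likelihood ratio of a positive result = 0.78/0.13 = 6.
Target odds: 0.98 ÷ 0.02 = 49.
Require 6ⁿ ≥ 49 ÷ (3/9997) = 489853/3.
6⁶ = 46656 falls short of 489853/3 but 6⁷ = 279936 reaches it, so n = 7.

7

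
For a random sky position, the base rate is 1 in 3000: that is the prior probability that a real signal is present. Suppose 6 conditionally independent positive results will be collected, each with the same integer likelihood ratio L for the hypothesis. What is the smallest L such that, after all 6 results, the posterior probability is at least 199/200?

Prior odds = (1/3000)/(2999/3000) = 1/2999.
Target odds = 0.995/0.005 = 199.
Need L⁶ ≥ 199 ÷ (1/2999) = 596801.
9⁶ = 531441 < 596801 ≤ 1000000 = 10⁶, so L = 10.

10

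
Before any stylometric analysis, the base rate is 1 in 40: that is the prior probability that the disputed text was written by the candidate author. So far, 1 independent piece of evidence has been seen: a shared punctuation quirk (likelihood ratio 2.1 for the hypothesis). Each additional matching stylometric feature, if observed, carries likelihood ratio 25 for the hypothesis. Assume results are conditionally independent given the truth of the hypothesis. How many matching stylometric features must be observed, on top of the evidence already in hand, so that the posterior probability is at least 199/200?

3

Prior odds = 0.025/0.975 = 1/39.
Bayes factor of the evidence already in hand = 2.1.
Odds after that evidence = (1/39) × 2.1 = 7/130.
Target odds = 0.995/0.005 = 199.
Need 25ⁿ ≥ 199 ÷ (7/130) = 25870/7.
25² = 625 falls short of 25870/7 but 25³ = 15625 reaches it, so n = 3.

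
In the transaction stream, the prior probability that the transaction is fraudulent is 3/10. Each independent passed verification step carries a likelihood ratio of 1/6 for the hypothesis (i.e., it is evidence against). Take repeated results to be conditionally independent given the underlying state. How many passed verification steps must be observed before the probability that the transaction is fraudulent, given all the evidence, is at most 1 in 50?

Prior odds = 0.3/0.7 = 3/7.
Likelihood ratio per passed verification step = 1/6.
Target odds: 0.02 ÷ 0.98 = 1/49.
Need (3/7) × (1/6)ⁿ ≤ 1/49, i.e. (1/6)ⁿ ≤ 1/21.
(1/6)¹ = 1/6 is still above 1/21 but (1/6)² = 1/36 is at or below it, so n = 2.

2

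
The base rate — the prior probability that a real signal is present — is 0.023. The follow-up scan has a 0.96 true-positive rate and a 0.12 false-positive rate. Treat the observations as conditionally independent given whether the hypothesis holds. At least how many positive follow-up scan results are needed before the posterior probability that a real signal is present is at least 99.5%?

5

Prior odds = 0.023/0.977 = 23/977.
Likelihood ratio of a positive result = 0.96/0.12 = 8.
Target odds: 0.995 ÷ 0.005 = 199.
Need (23/977) × 8ⁿ ≥ 199, i.e. 8ⁿ ≥ 194423/23.
8⁴ = 4096 falls short of 194423/23 but 8⁵ = 32768 reaches it, so n = 5.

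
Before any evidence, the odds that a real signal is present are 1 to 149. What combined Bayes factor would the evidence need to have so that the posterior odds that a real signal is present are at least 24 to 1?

3576

Prior odds = 1/149.
Target odds = 24.
Required Bayes factor = 24 ÷ (1/149) = 3576.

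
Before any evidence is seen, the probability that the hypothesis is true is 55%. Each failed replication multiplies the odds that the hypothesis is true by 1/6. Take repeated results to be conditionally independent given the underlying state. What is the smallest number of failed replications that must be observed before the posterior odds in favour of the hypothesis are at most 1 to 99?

Prior odds = 0.55/0.45 = 11/9.
Likelihood ratio per failed replication = 1/6.
Target odds = 1/99.
Require (1/6)ⁿ ≤ 1/99 ÷ (11/9) = 1/121.
(1/6)² = 1/36 is still above 1/121 but (1/6)³ = 1/216 is at or below it, so n = 3.

3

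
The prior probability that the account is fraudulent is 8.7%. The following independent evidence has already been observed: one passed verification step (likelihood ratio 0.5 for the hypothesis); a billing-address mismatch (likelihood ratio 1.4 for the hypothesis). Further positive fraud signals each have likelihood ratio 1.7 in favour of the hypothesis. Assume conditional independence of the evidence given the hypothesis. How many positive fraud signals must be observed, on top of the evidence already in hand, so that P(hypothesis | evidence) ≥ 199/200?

Prior odds = 0.087/0.913 = 87/913.
Combined Bayes factor of the evidence already in hand = 0.5 × 1.4 = 0.7.
Odds after that evidence = (87/913) × 0.7 = 609/9130.
Target odds = 0.995/0.005 = 199.
Need 1.7ⁿ ≥ 199 ÷ (609/9130) = 1816870/609.
1.7¹⁵ ≈2862.42 falls short of 1816870/609 but 1.7¹⁶ ≈4866.12 reaches it, so n = 16.

16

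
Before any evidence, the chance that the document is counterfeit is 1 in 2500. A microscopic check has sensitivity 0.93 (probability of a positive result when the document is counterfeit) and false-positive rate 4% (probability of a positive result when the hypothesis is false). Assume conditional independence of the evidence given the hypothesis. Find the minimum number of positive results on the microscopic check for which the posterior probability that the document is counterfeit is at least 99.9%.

Prior odds = 0.0004/0.9996 = 1/2499.
Likelihood ratio of a positive result = 0.93/0.04 = 23.25.
Target odds: 0.999 ÷ 0.001 = 999.
Require 23.25ⁿ ≥ 999 ÷ (1/2499) = 2496501.
23.25⁴ = 74805201/256 falls short of 2496501 but 23.25⁵ ≈6.79383e+06 reaches it, so n = 5.

5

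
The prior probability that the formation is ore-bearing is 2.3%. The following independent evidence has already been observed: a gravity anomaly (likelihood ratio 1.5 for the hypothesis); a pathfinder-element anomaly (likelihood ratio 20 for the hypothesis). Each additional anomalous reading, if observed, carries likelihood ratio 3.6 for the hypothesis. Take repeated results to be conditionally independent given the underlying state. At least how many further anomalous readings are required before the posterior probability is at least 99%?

4

Prior odds = 0.023/0.977 = 23/977.
Combined Bayes factor of the evidence already in hand = 1.5 × 20 = 30.
Odds after that evidence = (23/977) × 30 = 690/977.
Target odds = 0.99/0.01 = 99.
Need 3.6ⁿ ≥ 99 ÷ (690/977) = 32241/230.
3.6³ = 46.656 falls short of 32241/230 but 3.6⁴ = 167.9616 reaches it, so n = 4.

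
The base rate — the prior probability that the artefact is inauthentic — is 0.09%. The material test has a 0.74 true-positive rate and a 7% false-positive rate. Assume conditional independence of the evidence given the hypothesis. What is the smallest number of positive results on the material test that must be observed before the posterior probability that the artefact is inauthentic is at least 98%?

Prior odds: 0.0009 ÷ 0.9991 = 9/9991.
Likelihood ratio of a positive result = 0.74/0.07 = 74/7.
Target posterior odds = 0.98/0.02 = 49.
Need (9/9991) × (74/7)ⁿ ≥ 49, i.e. (74/7)ⁿ ≥ 489559/9.
(74/7)⁴ = 29986576/2401 falls short of 489559/9 but (74/7)⁵ ≈132029 reaches it, so n = 5.

5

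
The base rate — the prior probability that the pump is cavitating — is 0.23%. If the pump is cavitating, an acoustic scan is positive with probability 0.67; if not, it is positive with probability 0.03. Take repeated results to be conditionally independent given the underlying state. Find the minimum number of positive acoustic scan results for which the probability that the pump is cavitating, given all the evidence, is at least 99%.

Prior odds: 0.0023 ÷ 0.9977 = 23/9977.
Likelihood ratio of a positive = 0.67/0.03 = 67/3.
Target posterior odds = 0.99/0.01 = 99.
Require (67/3)ⁿ ≥ 99 ÷ (23/9977) = 987723/23.
(67/3)³ = 300763/27 falls short of 987723/23 but (67/3)⁴ = 20151121/81 reaches it, so n = 4.

4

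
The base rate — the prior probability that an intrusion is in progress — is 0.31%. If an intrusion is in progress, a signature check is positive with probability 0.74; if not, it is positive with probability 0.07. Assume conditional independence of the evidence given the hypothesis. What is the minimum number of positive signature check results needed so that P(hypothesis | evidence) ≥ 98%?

5

Prior odds = 0.0031/0.9969 = 31/9969.
Likelihood ratio of a positive = 0.74/0.07 = 74/7.
Target odds: 0.98 ÷ 0.02 = 49.
Need (31/9969) × (74/7)ⁿ ≥ 49, i.e. (74/7)ⁿ ≥ 488481/31.
(74/7)⁴ = 29986576/2401 falls short of 488481/31 but (74/7)⁵ ≈132029 reaches it, so n = 5.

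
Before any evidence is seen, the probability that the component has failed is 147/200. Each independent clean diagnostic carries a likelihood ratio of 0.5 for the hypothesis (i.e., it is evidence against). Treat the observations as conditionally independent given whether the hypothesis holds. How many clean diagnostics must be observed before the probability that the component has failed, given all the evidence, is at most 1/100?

9

Prior odds: 0.735 ÷ 0.265 = 147/53.
Likelihood ratio per clean diagnostic = 0.5.
Target odds: 0.01 ÷ 0.99 = 1/99.
Require 0.5ⁿ ≤ 1/99 ÷ (147/53) = 53/14553.
0.5⁸ = 0.00390625 is still above 53/14553 but 0.5⁹ = 0.001953125 is at or below it, so n = 9.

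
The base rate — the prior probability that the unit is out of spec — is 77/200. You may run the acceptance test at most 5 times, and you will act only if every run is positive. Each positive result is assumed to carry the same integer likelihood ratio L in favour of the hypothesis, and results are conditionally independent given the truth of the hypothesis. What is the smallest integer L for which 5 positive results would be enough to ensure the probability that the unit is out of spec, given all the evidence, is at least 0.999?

Prior odds = 0.385/0.615 = 77/123.
Target odds = 0.999/0.001 = 999.
Need L⁵ ≥ 999 ÷ (77/123) = 122877/77.
4⁵ = 1024 < 122877/77 ≤ 3125 = 5⁵, so L = 5.

5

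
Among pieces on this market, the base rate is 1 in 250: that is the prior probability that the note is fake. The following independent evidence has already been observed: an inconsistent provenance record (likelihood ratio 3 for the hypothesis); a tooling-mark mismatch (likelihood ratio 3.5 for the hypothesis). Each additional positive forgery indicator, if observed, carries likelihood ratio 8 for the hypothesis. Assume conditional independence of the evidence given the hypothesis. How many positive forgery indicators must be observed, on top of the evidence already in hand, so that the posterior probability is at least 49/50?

4

Prior odds = 0.004/0.996 = 1/249.
Combined Bayes factor of the evidence already in hand = 3 × 3.5 = 10.5.
Odds after that evidence = (1/249) × 10.5 = 7/166.
Target odds = 0.98/0.02 = 49.
Need 8ⁿ ≥ 49 ÷ (7/166) = 1162.
8³ = 512 falls short of 1162 but 8⁴ = 4096 reaches it, so n = 4.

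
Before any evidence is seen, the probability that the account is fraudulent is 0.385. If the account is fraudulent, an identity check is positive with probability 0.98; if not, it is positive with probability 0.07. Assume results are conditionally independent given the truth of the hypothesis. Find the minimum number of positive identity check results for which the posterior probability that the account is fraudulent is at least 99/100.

Prior odds: 0.385 ÷ 0.615 = 77/123.
Likelihood ratio of a positive = 0.98/0.07 = 14.
Target odds: 0.99 ÷ 0.01 = 99.
Need (77/123) × 14ⁿ ≥ 99, i.e. 14ⁿ ≥ 1107/7.
14¹ = 14 falls short of 1107/7 but 14² = 196 reaches it, so n = 2.

2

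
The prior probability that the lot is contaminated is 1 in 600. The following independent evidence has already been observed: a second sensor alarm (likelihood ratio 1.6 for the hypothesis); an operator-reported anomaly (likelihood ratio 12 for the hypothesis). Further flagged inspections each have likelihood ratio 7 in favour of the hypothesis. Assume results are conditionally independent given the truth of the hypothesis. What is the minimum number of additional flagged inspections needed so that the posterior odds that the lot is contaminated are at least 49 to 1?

4

Prior odds = (1/600)/(599/600) = 1/599.
Combined Bayes factor of the evidence already in hand = 1.6 × 12 = 19.2.
Odds after that evidence = (1/599) × 19.2 = 96/2995.
Target odds = 49.
Need 7ⁿ ≥ 49 ÷ (96/2995) = 146755/96.
7³ = 343 falls short of 146755/96 but 7⁴ = 2401 reaches it, so n = 4.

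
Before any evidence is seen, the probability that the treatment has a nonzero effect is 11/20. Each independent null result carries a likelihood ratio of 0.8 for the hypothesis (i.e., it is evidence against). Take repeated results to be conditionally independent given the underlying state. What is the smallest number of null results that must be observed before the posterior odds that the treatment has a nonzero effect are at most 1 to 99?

Prior odds = 0.55/0.45 = 11/9.
Likelihood ratio per null result = 0.8.
Target odds = 1/99.
Need (11/9) × 0.8ⁿ ≤ 1/99, i.e. 0.8ⁿ ≤ 1/121.
0.8²¹ ≈0.00922337 is still above 1/121 but 0.8²² ≈0.0073787 is at or below it, so n = 22.

22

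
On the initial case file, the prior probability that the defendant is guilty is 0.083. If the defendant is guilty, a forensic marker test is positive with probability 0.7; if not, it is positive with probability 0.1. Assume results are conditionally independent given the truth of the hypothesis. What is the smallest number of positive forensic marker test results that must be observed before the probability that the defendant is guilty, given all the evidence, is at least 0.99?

4

Prior odds: 0.083 ÷ 0.917 = 83/917.
Likelihood ratio of a positive = 0.7/0.1 = 7.
Target posterior odds = 0.99/0.01 = 99.
Need (83/917) × 7ⁿ ≥ 99, i.e. 7ⁿ ≥ 90783/83.
7³ = 343 falls short of 90783/83 but 7⁴ = 2401 reaches it, so n = 4.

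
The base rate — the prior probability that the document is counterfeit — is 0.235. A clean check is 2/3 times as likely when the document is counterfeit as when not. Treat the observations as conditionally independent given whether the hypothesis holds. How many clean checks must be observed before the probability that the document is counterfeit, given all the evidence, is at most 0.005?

11

Prior odds: 0.235 ÷ 0.765 = 47/153.
Likelihood ratio per clean check = 2/3.
Target odds: 0.005 ÷ 0.995 = 1/199.
Require (2/3)ⁿ ≤ 1/199 ÷ (47/153) = 153/9353.
(2/3)¹⁰ = 1024/59049 is still above 153/9353 but (2/3)¹¹ = 2048/177147 is at or below it, so n = 11.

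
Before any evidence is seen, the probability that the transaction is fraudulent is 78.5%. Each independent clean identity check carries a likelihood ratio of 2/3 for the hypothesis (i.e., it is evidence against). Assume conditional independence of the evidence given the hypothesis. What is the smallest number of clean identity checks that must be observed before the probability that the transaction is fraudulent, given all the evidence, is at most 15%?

8

Prior odds = 0.785/0.215 = 157/43.
Likelihood ratio per clean identity check = 2/3.
Target odds: 0.15 ÷ 0.85 = 3/17.
Require (2/3)ⁿ ≤ 3/17 ÷ (157/43) = 129/2669.
(2/3)⁷ = 128/2187 is still above 129/2669 but (2/3)⁸ = 256/6561 is at or below it, so n = 8.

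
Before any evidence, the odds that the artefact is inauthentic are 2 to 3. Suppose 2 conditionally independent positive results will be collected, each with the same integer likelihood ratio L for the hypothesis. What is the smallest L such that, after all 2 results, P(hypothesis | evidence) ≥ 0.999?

39

Prior odds = 2/3.
Target odds = 0.999/0.001 = 999.
Need L² ≥ 999 ÷ (2/3) = 1498.5.
38² = 1444 < 1498.5 ≤ 1521 = 39², so L = 39.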